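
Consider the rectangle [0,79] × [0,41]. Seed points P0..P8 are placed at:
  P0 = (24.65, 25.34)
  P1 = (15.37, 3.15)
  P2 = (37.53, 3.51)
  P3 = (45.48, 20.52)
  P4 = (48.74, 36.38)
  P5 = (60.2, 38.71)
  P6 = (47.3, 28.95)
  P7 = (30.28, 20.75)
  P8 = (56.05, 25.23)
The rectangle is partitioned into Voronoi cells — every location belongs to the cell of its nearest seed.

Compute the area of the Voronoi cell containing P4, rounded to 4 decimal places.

Area of P4's cell: 160.3453

1. box [0,79]×[0,41]: [(0, 0) (79, 0) (79, 41) (0, 41)]
2. ⊥bis P4·P0 via (36.695,30.86): [(50.8376, 0) (79, 0) (79, 41) (32.048, 41)]  |A|=1539.8454
3. ⊥bis P4·P1 via (32.055,19.765): [(50.0707, 1.6734) (51.7371, 0) (79, 0) (79, 41) (32.048, 41)]  |A|=1539.0927
4. ⊥bis P4·P2 via (43.135,19.945): [(41.4308, 20.5262) (79, 7.7136) (79, 41) (32.048, 41)]  |A|=1105.9148
5. ⊥bis P4·P3 via (47.11,28.45): [(36.8312, 30.5628) (79, 21.8951) (79, 41) (32.048, 41)]  |A|=647.84
6. ⊥bis P4·P5 via (54.47,37.545): [(36.8312, 30.5628) (56.7208, 26.4745) (53.7675, 41) (32.048, 41)]  |A|=251.7618
7. ⊥bis P4·P6 via (48.02,32.665): [(34.6832, 35.2498) (55.7675, 31.1635) (53.7675, 41) (32.048, 41)]  |A|=162.0576
8. ⊥bis P4·P7 via (39.51,28.565): [(34.6832, 35.2498) (55.7675, 31.1635) (53.7675, 41) (32.048, 41)]  |A|=162.0576
9. ⊥bis P4·P8 via (52.395,30.805): [(34.6832, 35.2498) (53.5865, 31.5862) (55.4351, 32.7981) (53.7675, 41) (32.048, 41)]  |A|=160.3453
10. canonical 5-gon: [(34.6832, 35.2498) (53.5865, 31.5862) (55.4351, 32.7981) (53.7675, 41) (32.048, 41)]
11. shoelace: 160.3453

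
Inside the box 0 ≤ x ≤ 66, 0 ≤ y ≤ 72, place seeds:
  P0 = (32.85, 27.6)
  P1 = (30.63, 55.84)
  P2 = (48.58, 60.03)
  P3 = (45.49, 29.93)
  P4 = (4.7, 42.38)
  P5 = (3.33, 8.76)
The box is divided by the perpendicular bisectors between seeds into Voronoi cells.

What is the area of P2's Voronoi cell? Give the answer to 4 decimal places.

Area of P2's cell: 734.1340

1. box [0,66]×[0,72]: [(0, 0) (66, 0) (66, 72) (0, 72)]
2. ⊥bis P2·P0 via (40.715,43.815): [(0, 63.5636) (66, 31.5506) (66, 72) (0, 72)]  |A|=1613.2301
3. ⊥bis P2·P1 via (39.605,57.935): [(43.1801, 42.6193) (66, 31.5506) (66, 72) (36.3219, 72)]  |A|=897.5074
4. ⊥bis P2·P3 via (47.035,44.98): [(42.5209, 45.4434) (66, 43.0331) (66, 72) (36.3219, 72)]  |A|=734.134
5. ⊥bis P2·P4 via (26.64,51.205): [(42.5209, 45.4434) (66, 43.0331) (66, 72) (36.3219, 72)]  |A|=734.134
6. ⊥bis P2·P5 via (25.955,34.395): [(42.5209, 45.4434) (66, 43.0331) (66, 72) (36.3219, 72)]  |A|=734.134
7. canonical 4-gon: [(42.5209, 45.4434) (66, 43.0331) (66, 72) (36.3219, 72)]
8. shoelace: 734.134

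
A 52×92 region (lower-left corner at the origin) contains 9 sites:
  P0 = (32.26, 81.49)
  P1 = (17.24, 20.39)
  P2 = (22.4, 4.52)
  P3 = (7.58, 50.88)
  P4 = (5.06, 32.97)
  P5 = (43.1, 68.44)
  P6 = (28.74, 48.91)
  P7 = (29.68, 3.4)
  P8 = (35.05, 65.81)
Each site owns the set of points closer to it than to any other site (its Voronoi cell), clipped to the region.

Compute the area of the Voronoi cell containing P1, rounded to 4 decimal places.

Area of P1's cell: 622.8592

1. box [0,52]×[0,92]: [(0, 0) (52, 0) (52, 92) (0, 92)]
2. ⊥bis P1·P0 via (24.75,50.94): [(0, 57.0242) (0, 0) (52, 0) (52, 44.2412)]  |A|=2632.9013
3. ⊥bis P1·P2 via (19.82,12.455): [(0, 57.0242) (0, 6.0107) (52, 22.9181) (52, 44.2412)]  |A|=1880.7537
4. ⊥bis P1·P3 via (12.41,35.635): [(45.003, 45.9613) (0, 31.7032) (0, 6.0107) (52, 22.9181) (52, 44.2412)]  |A|=1310.9933
5. ⊥bis P1·P4 via (11.15,26.68): [(45.003, 45.9613) (24.2849, 39.3973) (0, 15.8845) (0, 6.0107) (52, 22.9181) (52, 44.2412)]  |A|=1118.9157
6. ⊥bis P1·P5 via (30.17,44.415): [(33.8579, 42.4302) (24.2849, 39.3973) (0, 15.8845) (0, 6.0107) (52, 22.9181) (52, 32.6663)]  |A|=991.9806
7. ⊥bis P1·P6 via (22.99,34.65): [(20.4426, 35.6772) (0, 15.8845) (0, 6.0107) (52, 22.9181) (52, 22.9524)]  |A|=699.9784
8. ⊥bis P1·P7 via (23.46,11.895): [(43.3341, 26.4467) (20.4426, 35.6772) (0, 15.8845) (0, 6.0107) (27.7433, 15.0312)]  |A|=622.8592
9. ⊥bis P1·P8 via (26.145,43.1): [(43.3341, 26.4467) (20.4426, 35.6772) (0, 15.8845) (0, 6.0107) (27.7433, 15.0312)]  |A|=622.8592
10. canonical 5-gon: [(43.3341, 26.4467) (20.4426, 35.6772) (0, 15.8845) (0, 6.0107) (27.7433, 15.0312)]
11. shoelace: 622.8592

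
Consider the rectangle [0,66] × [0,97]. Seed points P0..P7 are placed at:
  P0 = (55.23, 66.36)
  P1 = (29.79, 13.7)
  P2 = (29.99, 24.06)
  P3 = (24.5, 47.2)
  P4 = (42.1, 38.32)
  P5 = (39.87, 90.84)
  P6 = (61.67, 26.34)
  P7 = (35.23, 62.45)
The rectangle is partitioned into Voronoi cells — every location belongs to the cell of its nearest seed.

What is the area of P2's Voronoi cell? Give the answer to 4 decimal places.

Area of P2's cell: 580.2788

1. box [0,66]×[0,97]: [(0, 0) (66, 0) (66, 97) (0, 97)]
2. ⊥bis P2·P0 via (42.61,45.21): [(0, 70.635) (0, 0) (66, 0) (66, 31.2534)]  |A|=3362.3168
3. ⊥bis P2·P1 via (29.89,18.88): [(0, 70.635) (0, 19.457) (66, 18.1829) (66, 31.2534)]  |A|=2120.1993
4. ⊥bis P2·P3 via (27.245,35.63): [(49.7264, 40.9637) (0, 29.1661) (0, 19.457) (66, 18.1829) (66, 31.2534)]  |A|=1089.1508
5. ⊥bis P2·P4 via (36.045,31.19): [(30.0368, 36.2924) (0, 29.1661) (0, 19.457) (51.0209, 18.4721)]  |A|=590.0833
6. ⊥bis P2·P5 via (34.93,57.45): [(30.0368, 36.2924) (0, 29.1661) (0, 19.457) (51.0209, 18.4721)]  |A|=590.0833
7. ⊥bis P2·P6 via (45.83,25.2): [(46.0078, 22.7293) (30.0368, 36.2924) (0, 29.1661) (0, 19.457) (46.3077, 18.5631)]  |A|=580.2788
8. ⊥bis P2·P7 via (32.61,43.255): [(46.0078, 22.7293) (30.0368, 36.2924) (0, 29.1661) (0, 19.457) (46.3077, 18.5631)]  |A|=580.2788
9. canonical 5-gon: [(46.0078, 22.7293) (30.0368, 36.2924) (0, 29.1661) (0, 19.457) (46.3077, 18.5631)]
10. shoelace: 580.2788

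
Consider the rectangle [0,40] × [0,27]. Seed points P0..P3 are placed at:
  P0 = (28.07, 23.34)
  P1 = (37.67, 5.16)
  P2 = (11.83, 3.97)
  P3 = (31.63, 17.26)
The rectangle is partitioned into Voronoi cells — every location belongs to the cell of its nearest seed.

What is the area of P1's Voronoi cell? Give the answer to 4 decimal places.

Area of P1's cell: 153.2197

1. box [0,40]×[0,27]: [(0, 0) (40, 0) (40, 27) (0, 27)]
2. ⊥bis P1·P0 via (32.87,14.25): [(5.8841, 0) (40, 0) (40, 18.015)]  |A|=307.2996
3. ⊥bis P1·P2 via (24.75,4.565): [(24.5073, 9.8341) (24.9602, 0) (40, 0) (40, 18.015)]  |A|=213.5013
4. ⊥bis P1·P3 via (34.65,11.21): [(24.6733, 6.2299) (24.9602, 0) (40, 0) (40, 13.8806)]  |A|=153.2197
5. canonical 4-gon: [(24.6733, 6.2299) (24.9602, 0) (40, 0) (40, 13.8806)]
6. shoelace: 153.2197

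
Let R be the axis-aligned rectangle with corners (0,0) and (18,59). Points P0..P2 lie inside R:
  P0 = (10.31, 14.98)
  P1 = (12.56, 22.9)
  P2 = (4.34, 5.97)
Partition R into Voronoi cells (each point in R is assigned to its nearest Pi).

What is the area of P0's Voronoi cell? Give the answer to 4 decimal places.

Area of P0's cell: 184.7990

1. box [0,18]×[0,59]: [(0, 0) (18, 0) (18, 59) (0, 59)]
2. ⊥bis P0·P1 via (11.435,18.94): [(0, 22.1886) (0, 0) (18, 0) (18, 17.0749)]  |A|=353.3717
3. ⊥bis P0·P2 via (7.325,10.475): [(0, 22.1886) (0, 15.3285) (18, 3.4018) (18, 17.0749)]  |A|=184.799
4. canonical 4-gon: [(0, 22.1886) (0, 15.3285) (18, 3.4018) (18, 17.0749)]
5. shoelace: 184.799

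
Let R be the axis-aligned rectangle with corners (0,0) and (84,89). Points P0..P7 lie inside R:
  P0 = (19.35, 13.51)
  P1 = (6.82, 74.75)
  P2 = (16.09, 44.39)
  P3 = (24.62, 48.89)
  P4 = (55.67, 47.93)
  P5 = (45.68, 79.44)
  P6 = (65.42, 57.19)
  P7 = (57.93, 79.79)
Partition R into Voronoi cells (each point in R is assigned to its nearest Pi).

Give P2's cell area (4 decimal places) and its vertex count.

1. box [0,84]×[0,89]: [(0, 0) (84, 0) (84, 89) (0, 89)]
2. ⊥bis P2·P0 via (17.72,28.95): [(0, 27.0793) (84, 35.9472) (84, 89) (0, 89)]  |A|=4828.888
3. ⊥bis P2·P1 via (11.455,59.57): [(0, 56.0724) (0, 27.0793) (84, 35.9472) (84, 81.7206)]  |A|=3140.1929
4. ⊥bis P2·P3 via (20.355,46.64): [(13.2454, 60.1167) (0, 56.0724) (0, 27.0793) (29.056, 30.1467)]  |A|=651.6646
5. ⊥bis P2·P4 via (35.88,46.16): [(13.2454, 60.1167) (0, 56.0724) (0, 27.0793) (29.056, 30.1467)]  |A|=651.6646
6. ⊥bis P2·P5 via (30.885,61.915): [(13.2454, 60.1167) (0, 56.0724) (0, 27.0793) (29.056, 30.1467)]  |A|=651.6646
7. ⊥bis P2·P6 via (40.755,50.79): [(13.2454, 60.1167) (0, 56.0724) (0, 27.0793) (29.056, 30.1467)]  |A|=651.6646
8. ⊥bis P2·P7 via (37.01,62.09): [(13.2454, 60.1167) (0, 56.0724) (0, 27.0793) (29.056, 30.1467)]  |A|=651.6646
9. canonical 4-gon: [(13.2454, 60.1167) (0, 56.0724) (0, 27.0793) (29.056, 30.1467)]
10. shoelace: 651.6646

Area of P2's cell: 651.6646 (4 vertices)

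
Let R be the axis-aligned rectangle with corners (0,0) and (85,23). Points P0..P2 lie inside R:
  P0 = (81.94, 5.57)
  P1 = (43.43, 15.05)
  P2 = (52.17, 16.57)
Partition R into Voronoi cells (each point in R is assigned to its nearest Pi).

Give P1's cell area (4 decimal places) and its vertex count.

1. box [0,85]×[0,23]: [(0, 0) (85, 0) (85, 23) (0, 23)]
2. ⊥bis P1·P0 via (62.685,10.31): [(0, 0) (60.147, 0) (65.8089, 23) (0, 23)]  |A|=1448.4927
3. ⊥bis P1·P2 via (47.8,15.81): [(0, 0) (50.5496, 0) (46.5496, 23) (0, 23)]  |A|=1116.64
4. canonical 4-gon: [(0, 0) (50.5496, 0) (46.5496, 23) (0, 23)]
5. shoelace: 1116.64

Area of P1's cell: 1116.6400 (4 vertices)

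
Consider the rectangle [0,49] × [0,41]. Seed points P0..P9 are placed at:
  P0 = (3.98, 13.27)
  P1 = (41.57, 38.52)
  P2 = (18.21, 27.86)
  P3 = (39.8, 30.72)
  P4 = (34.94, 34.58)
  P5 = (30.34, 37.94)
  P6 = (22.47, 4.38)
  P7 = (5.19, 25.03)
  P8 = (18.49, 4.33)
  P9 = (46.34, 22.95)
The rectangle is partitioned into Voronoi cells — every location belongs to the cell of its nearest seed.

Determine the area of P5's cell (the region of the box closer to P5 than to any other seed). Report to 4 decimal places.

Area of P5's cell: 110.2333

1. box [0,49]×[0,41]: [(0, 0) (49, 0) (49, 41) (0, 41)]
2. ⊥bis P5·P0 via (17.16,25.605): [(41.1234, 0) (49, 0) (49, 41) (2.752, 41)]  |A|=1109.554
3. ⊥bis P5·P1 via (35.955,38.23): [(37.7429, 3.6121) (35.8119, 41) (2.752, 41)]  |A|=618.0214
4. ⊥bis P5·P2 via (24.275,32.9): [(37.0226, 17.5599) (35.8119, 41) (17.5439, 41)]  |A|=214.1017
5. ⊥bis P5·P3 via (35.07,34.33): [(29.3331, 26.8132) (36.0876, 35.6633) (35.8119, 41) (17.5439, 41)]  |A|=148.8252
6. ⊥bis P5·P4 via (32.64,36.26): [(27.4207, 29.1145) (35.8311, 40.6288) (35.8119, 41) (17.5439, 41)]  |A|=110.2333
7. ⊥bis P5·P6 via (26.405,21.16): [(27.4207, 29.1145) (35.8311, 40.6288) (35.8119, 41) (17.5439, 41)]  |A|=110.2333
8. ⊥bis P5·P7 via (17.765,31.485): [(27.4207, 29.1145) (35.8311, 40.6288) (35.8119, 41) (17.5439, 41)]  |A|=110.2333
9. ⊥bis P5·P8 via (24.415,21.135): [(27.4207, 29.1145) (35.8311, 40.6288) (35.8119, 41) (17.5439, 41)]  |A|=110.2333
10. ⊥bis P5·P9 via (38.34,30.445): [(27.4207, 29.1145) (35.8311, 40.6288) (35.8119, 41) (17.5439, 41)]  |A|=110.2333
11. canonical 4-gon: [(27.4207, 29.1145) (35.8311, 40.6288) (35.8119, 41) (17.5439, 41)]
12. shoelace: 110.2333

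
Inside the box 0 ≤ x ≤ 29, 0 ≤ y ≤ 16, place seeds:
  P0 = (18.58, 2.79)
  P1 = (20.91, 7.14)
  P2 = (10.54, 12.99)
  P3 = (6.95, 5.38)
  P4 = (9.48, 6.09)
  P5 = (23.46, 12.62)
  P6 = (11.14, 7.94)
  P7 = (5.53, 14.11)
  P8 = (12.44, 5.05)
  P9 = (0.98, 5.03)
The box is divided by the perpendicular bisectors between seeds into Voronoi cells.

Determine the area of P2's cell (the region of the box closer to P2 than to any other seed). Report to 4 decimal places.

1. box [0,29]×[0,16]: [(0, 0) (29, 0) (29, 16) (0, 16)]
2. ⊥bis P2·P0 via (14.56,7.89): [(0, 0) (4.5503, 0) (24.8488, 16) (0, 16)]  |A|=235.1928
3. ⊥bis P2·P1 via (15.725,10.065): [(0, 0) (4.5503, 0) (14.4484, 7.802) (19.0731, 16) (0, 16)]  |A|=211.5183
4. ⊥bis P2·P3 via (8.745,9.185): [(0, 13.3104) (13.4106, 6.984) (14.4484, 7.802) (19.0731, 16) (0, 16)]  |A|=106.3781
5. ⊥bis P2·P4 via (10.01,9.54): [(0, 13.3104) (7.0182, 9.9996) (14.9967, 8.7739) (19.0731, 16) (0, 16)]  |A|=97.9856
6. ⊥bis P2·P5 via (17,12.805): [(0, 13.3104) (7.0182, 9.9996) (14.9967, 8.7739) (16.9855, 12.2995) (17.0915, 16) (0, 16)]  |A|=94.3192
7. ⊥bis P2·P6 via (10.84,10.465): [(0, 13.3104) (6.999, 10.0086) (16.3178, 11.1158) (16.9855, 12.2995) (17.0915, 16) (0, 16)]  |A|=84.1144
8. ⊥bis P2·P7 via (8.035,13.55): [(7.25, 10.0385) (16.3178, 11.1158) (16.9855, 12.2995) (17.0915, 16) (8.5827, 16)]  |A|=48.2631
9. ⊥bis P2·P8 via (11.49,9.02): [(7.25, 10.0385) (16.3178, 11.1158) (16.9855, 12.2995) (17.0915, 16) (8.5827, 16)]  |A|=48.2631
10. ⊥bis P2·P9 via (5.76,9.01): [(7.25, 10.0385) (16.3178, 11.1158) (16.9855, 12.2995) (17.0915, 16) (8.5827, 16)]  |A|=48.2631
11. canonical 5-gon: [(7.25, 10.0385) (16.3178, 11.1158) (16.9855, 12.2995) (17.0915, 16) (8.5827, 16)]
12. shoelace: 48.2631

Area of P2's cell: 48.2631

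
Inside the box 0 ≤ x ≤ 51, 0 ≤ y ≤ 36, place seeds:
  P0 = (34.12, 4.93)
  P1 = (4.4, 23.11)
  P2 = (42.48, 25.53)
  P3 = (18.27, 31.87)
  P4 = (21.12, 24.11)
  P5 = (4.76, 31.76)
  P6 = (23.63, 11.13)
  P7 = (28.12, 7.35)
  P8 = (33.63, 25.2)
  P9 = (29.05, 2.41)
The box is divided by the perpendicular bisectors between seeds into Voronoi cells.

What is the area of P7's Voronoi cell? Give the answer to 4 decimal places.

Area of P7's cell: 68.9937

1. box [0,51]×[0,36]: [(0, 0) (51, 0) (51, 36) (0, 36)]
2. ⊥bis P7·P0 via (31.12,6.14): [(0, 0) (28.6435, 0) (43.1635, 36) (0, 36)]  |A|=1292.5272
3. ⊥bis P7·P1 via (16.26,15.23): [(6.1409, 0) (28.6435, 0) (43.1635, 36) (30.06, 36)]  |A|=640.9114
4. ⊥bis P7·P2 via (35.3,16.44): [(23.3404, 25.8866) (6.1409, 0) (28.6435, 0) (35.2805, 16.4554)]  |A|=420.7951
5. ⊥bis P7·P3 via (23.195,19.61): [(28.5588, 21.7647) (17.7048, 17.4045) (6.1409, 0) (28.6435, 0) (35.2805, 16.4554)]  |A|=387.049
6. ⊥bis P7·P4 via (24.62,15.73): [(32.194, 18.8934) (13.5088, 11.0893) (6.1409, 0) (28.6435, 0) (35.2805, 16.4554)]  |A|=320.9134
7. ⊥bis P7·P5 via (16.44,19.555): [(32.194, 18.8934) (13.5088, 11.0893) (6.1409, 0) (28.6435, 0) (35.2805, 16.4554)]  |A|=320.9134
8. ⊥bis P7·P6 via (25.875,9.24): [(33.2798, 18.0357) (18.0961, 0) (28.6435, 0) (35.2805, 16.4554)]  |A|=116.8204
9. ⊥bis P7·P8 via (30.875,16.275): [(31.6073, 16.049) (18.0961, 0) (28.6435, 0) (34.7281, 15.0856)]  |A|=111.1079
10. ⊥bis P7·P9 via (28.585,4.88): [(31.6073, 16.049) (21.0027, 3.4526) (30.7783, 5.2929) (34.7281, 15.0856)]  |A|=68.9937
11. canonical 4-gon: [(31.6073, 16.049) (21.0027, 3.4526) (30.7783, 5.2929) (34.7281, 15.0856)]
12. shoelace: 68.9937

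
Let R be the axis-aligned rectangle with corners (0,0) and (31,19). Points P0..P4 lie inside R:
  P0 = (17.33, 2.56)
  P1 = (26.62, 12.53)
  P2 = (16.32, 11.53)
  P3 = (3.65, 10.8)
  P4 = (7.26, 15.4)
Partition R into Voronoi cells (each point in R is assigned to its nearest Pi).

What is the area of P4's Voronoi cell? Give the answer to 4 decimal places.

Area of P4's cell: 75.6199

1. box [0,31]×[0,19]: [(0, 0) (31, 0) (31, 19) (0, 19)]
2. ⊥bis P4·P0 via (12.295,8.98): [(0, 0) (0.8448, 0) (25.0712, 19) (0, 19)]  |A|=246.2027
3. ⊥bis P4·P1 via (16.94,13.965): [(0, 0) (0.8448, 0) (16.7149, 12.4464) (17.6864, 19) (0, 19)]  |A|=222.004
4. ⊥bis P4·P2 via (11.79,13.465): [(0, 0) (0.8448, 0) (8.6547, 6.125) (14.1543, 19) (0, 19)]  |A|=175.9251
5. ⊥bis P4·P3 via (5.455,13.1): [(0, 17.381) (10.0828, 9.4682) (14.1543, 19) (0, 19)]  |A|=75.6199
6. canonical 4-gon: [(0, 17.381) (10.0828, 9.4682) (14.1543, 19) (0, 19)]
7. shoelace: 75.6199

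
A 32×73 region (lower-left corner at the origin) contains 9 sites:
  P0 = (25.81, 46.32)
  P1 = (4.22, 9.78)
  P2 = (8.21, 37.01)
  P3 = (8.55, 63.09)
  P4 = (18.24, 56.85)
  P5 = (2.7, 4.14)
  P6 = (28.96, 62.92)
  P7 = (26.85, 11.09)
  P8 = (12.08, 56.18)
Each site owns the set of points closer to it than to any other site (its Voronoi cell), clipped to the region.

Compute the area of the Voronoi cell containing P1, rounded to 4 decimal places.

Area of P1's cell: 267.2253

1. box [0,32]×[0,73]: [(0, 0) (32, 0) (32, 73) (0, 73)]
2. ⊥bis P1·P0 via (15.015,28.05): [(0, 36.9218) (0, 0) (32, 0) (32, 18.0143)]  |A|=878.9761
3. ⊥bis P1·P2 via (6.215,23.395): [(28.3935, 20.1452) (0, 24.3057) (0, 0) (32, 0) (32, 18.0143)]  |A|=699.869
4. ⊥bis P1·P3 via (6.385,36.435): [(28.3935, 20.1452) (0, 24.3057) (0, 0) (32, 0) (32, 18.0143)]  |A|=699.869
5. ⊥bis P1·P4 via (11.23,33.315): [(28.3935, 20.1452) (0, 24.3057) (0, 0) (32, 0) (32, 18.0143)]  |A|=699.869
6. ⊥bis P1·P5 via (3.46,6.96): [(28.3935, 20.1452) (0, 24.3057) (0, 7.8925) (29.2853, 0) (32, 0) (32, 18.0143)]  |A|=584.3023
7. ⊥bis P1·P6 via (16.59,36.35): [(28.3935, 20.1452) (0, 24.3057) (0, 7.8925) (29.2853, 0) (32, 0) (32, 18.0143)]  |A|=584.3023
8. ⊥bis P1·P7 via (15.535,10.435): [(14.8581, 22.1285) (0, 24.3057) (0, 7.8925) (15.9307, 3.5991)]  |A|=267.2253
9. ⊥bis P1·P8 via (8.15,32.98): [(14.8581, 22.1285) (0, 24.3057) (0, 7.8925) (15.9307, 3.5991)]  |A|=267.2253
10. canonical 4-gon: [(14.8581, 22.1285) (0, 24.3057) (0, 7.8925) (15.9307, 3.5991)]
11. shoelace: 267.2253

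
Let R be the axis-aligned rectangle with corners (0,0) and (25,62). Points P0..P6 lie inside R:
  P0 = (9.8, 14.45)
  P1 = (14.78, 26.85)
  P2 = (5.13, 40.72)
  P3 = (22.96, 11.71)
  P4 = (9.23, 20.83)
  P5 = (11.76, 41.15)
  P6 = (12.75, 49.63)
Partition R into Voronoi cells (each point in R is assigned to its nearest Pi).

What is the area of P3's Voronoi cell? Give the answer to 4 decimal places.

Area of P3's cell: 189.7036

1. box [0,25]×[0,62]: [(0, 0) (25, 0) (25, 62) (0, 62)]
2. ⊥bis P3·P0 via (16.38,13.08): [(13.6567, 0) (25, 0) (25, 54.4812)]  |A|=308.9993
3. ⊥bis P3·P1 via (18.87,19.28): [(17.5189, 18.55) (13.6567, 0) (25, 0) (25, 22.592)]  |A|=189.7161
4. ⊥bis P3·P2 via (14.045,26.215): [(17.5189, 18.55) (13.6567, 0) (25, 0) (25, 22.592)]  |A|=189.7161
5. ⊥bis P3·P4 via (16.095,16.27): [(17.6602, 18.6263) (17.4775, 18.3514) (13.6567, 0) (25, 0) (25, 22.592)]  |A|=189.7036
6. ⊥bis P3·P5 via (17.36,26.43): [(17.6602, 18.6263) (17.4775, 18.3514) (13.6567, 0) (25, 0) (25, 22.592)]  |A|=189.7036
7. ⊥bis P3·P6 via (17.855,30.67): [(17.6602, 18.6263) (17.4775, 18.3514) (13.6567, 0) (25, 0) (25, 22.592)]  |A|=189.7036
8. canonical 5-gon: [(17.6602, 18.6263) (17.4775, 18.3514) (13.6567, 0) (25, 0) (25, 22.592)]
9. shoelace: 189.7036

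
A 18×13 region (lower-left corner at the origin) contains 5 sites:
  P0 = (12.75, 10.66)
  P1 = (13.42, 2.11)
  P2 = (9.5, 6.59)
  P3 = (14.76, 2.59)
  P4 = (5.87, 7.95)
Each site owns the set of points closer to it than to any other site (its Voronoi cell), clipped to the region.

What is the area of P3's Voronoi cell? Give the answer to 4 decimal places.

Area of P3's cell: 29.8716

1. box [0,18]×[0,13]: [(0, 0) (18, 0) (18, 13) (0, 13)]
2. ⊥bis P3·P0 via (13.755,6.625): [(0, 3.199) (0, 0) (18, 0) (18, 7.6823)]  |A|=97.932
3. ⊥bis P3·P1 via (14.09,2.35): [(12.6567, 6.3514) (14.9318, 0) (18, 0) (18, 7.6823)]  |A|=30.2684
4. ⊥bis P3·P2 via (12.13,4.59): [(13.6594, 6.6012) (12.9169, 5.6248) (14.9318, 0) (18, 0) (18, 7.6823)]  |A|=29.8716
5. ⊥bis P3·P4 via (10.315,5.27): [(13.6594, 6.6012) (12.9169, 5.6248) (14.9318, 0) (18, 0) (18, 7.6823)]  |A|=29.8716
6. canonical 5-gon: [(13.6594, 6.6012) (12.9169, 5.6248) (14.9318, 0) (18, 0) (18, 7.6823)]
7. shoelace: 29.8716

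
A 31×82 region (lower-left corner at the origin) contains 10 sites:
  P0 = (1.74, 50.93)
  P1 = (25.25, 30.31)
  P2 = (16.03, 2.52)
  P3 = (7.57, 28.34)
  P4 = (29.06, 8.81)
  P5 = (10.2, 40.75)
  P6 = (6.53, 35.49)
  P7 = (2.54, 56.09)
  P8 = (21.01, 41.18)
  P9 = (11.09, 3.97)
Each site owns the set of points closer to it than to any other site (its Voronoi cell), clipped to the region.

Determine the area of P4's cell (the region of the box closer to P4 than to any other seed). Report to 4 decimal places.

1. box [0,31]×[0,82]: [(0, 0) (31, 0) (31, 82) (0, 82)]
2. ⊥bis P4·P0 via (15.4,29.87): [(0, 19.8812) (0, 0) (31, 0) (31, 39.9885)]  |A|=927.9807
3. ⊥bis P4·P1 via (27.155,19.56): [(0, 14.7479) (0, 0) (31, 0) (31, 20.2414)]  |A|=542.3334
4. ⊥bis P4·P2 via (22.545,5.665): [(16.7293, 17.7125) (25.2797, 0) (31, 0) (31, 20.2414)]  |A|=195.0898
5. ⊥bis P4·P3 via (18.315,18.575): [(17.6851, 17.8818) (17.0075, 17.1362) (25.2797, 0) (31, 0) (31, 20.2414)]  |A|=194.7909
6. ⊥bis P4·P5 via (19.63,24.78): [(17.6851, 17.8818) (17.0075, 17.1362) (25.2797, 0) (31, 0) (31, 20.2414)]  |A|=194.7909
7. ⊥bis P4·P6 via (17.795,22.15): [(17.6851, 17.8818) (17.0075, 17.1362) (25.2797, 0) (31, 0) (31, 20.2414)]  |A|=194.7909
8. ⊥bis P4·P7 via (15.8,32.45): [(17.6851, 17.8818) (17.0075, 17.1362) (25.2797, 0) (31, 0) (31, 20.2414)]  |A|=194.7909
9. ⊥bis P4·P8 via (25.035,24.995): [(17.6851, 17.8818) (17.0075, 17.1362) (25.2797, 0) (31, 0) (31, 20.2414)]  |A|=194.7909
10. ⊥bis P4·P9 via (20.075,6.39): [(17.6851, 17.8818) (17.141, 17.2832) (17.3992, 16.3247) (25.2797, 0) (31, 0) (31, 20.2414)]  |A|=194.7079
11. canonical 6-gon: [(17.6851, 17.8818) (17.141, 17.2832) (17.3992, 16.3247) (25.2797, 0) (31, 0) (31, 20.2414)]
12. shoelace: 194.7079

Area of P4's cell: 194.7079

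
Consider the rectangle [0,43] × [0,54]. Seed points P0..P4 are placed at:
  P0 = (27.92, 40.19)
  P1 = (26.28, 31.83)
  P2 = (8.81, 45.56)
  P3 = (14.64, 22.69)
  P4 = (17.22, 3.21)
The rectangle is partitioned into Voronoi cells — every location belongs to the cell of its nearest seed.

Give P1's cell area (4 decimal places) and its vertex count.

1. box [0,43]×[0,54]: [(0, 0) (43, 0) (43, 54) (0, 54)]
2. ⊥bis P1·P0 via (27.1,36.01): [(0, 41.3263) (0, 0) (43, 0) (43, 32.8909)]  |A|=1595.6683
3. ⊥bis P1·P2 via (17.545,38.695): [(16.9931, 37.9927) (0, 16.3708) (0, 0) (43, 0) (43, 32.8909)]  |A|=1383.6336
4. ⊥bis P1·P3 via (20.46,27.26): [(16.9931, 37.9927) (14.5116, 34.8354) (41.8652, 0) (43, 0) (43, 32.8909)]  |A|=535.6553
5. ⊥bis P1·P4 via (21.75,17.52): [(16.9931, 37.9927) (14.5116, 34.8354) (30.2113, 14.8415) (43, 10.7931) (43, 32.8909)]  |A|=458.2196
6. canonical 5-gon: [(16.9931, 37.9927) (14.5116, 34.8354) (30.2113, 14.8415) (43, 10.7931) (43, 32.8909)]
7. shoelace: 458.2196

Area of P1's cell: 458.2196 (5 vertices)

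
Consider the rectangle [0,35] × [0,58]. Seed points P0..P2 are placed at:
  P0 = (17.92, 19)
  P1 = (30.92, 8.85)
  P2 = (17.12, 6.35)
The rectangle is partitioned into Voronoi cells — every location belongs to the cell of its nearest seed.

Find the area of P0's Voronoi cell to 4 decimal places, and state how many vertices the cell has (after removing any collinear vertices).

1. box [0,35]×[0,58]: [(0, 0) (35, 0) (35, 58) (0, 58)]
2. ⊥bis P0·P1 via (24.42,13.925): [(0, 0) (13.5478, 0) (35, 27.4757) (35, 58) (0, 58)]  |A|=1735.2923
3. ⊥bis P0·P2 via (17.52,12.675): [(0, 13.783) (23.1653, 12.318) (35, 27.4757) (35, 58) (0, 58)]  |A|=1492.2082
4. canonical 5-gon: [(0, 13.783) (23.1653, 12.318) (35, 27.4757) (35, 58) (0, 58)]
5. shoelace: 1492.2082

Area of P0's cell: 1492.2082 (5 vertices)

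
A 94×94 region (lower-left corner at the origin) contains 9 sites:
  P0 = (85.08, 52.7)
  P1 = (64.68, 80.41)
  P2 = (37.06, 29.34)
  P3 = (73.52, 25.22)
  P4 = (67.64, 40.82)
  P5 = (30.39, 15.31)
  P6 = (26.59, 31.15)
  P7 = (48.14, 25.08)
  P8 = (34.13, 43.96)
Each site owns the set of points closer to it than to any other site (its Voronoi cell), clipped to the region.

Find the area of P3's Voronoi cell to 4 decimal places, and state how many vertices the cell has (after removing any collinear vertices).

1. box [0,94]×[0,94]: [(0, 0) (94, 0) (94, 94) (0, 94)]
2. ⊥bis P3·P0 via (79.3,38.96): [(0, 72.3191) (0, 0) (94, 0) (94, 32.7762)]  |A|=4939.477
3. ⊥bis P3·P1 via (69.1,52.815): [(52.634, 50.1776) (0, 41.747) (0, 0) (94, 0) (94, 32.7762)]  |A|=4134.9106
4. ⊥bis P3·P2 via (55.29,27.28): [(57.6395, 48.0719) (52.2073, 0) (94, 0) (94, 32.7762)]  |A|=1600.4052
5. ⊥bis P3·P4 via (70.58,33.02): [(82.6265, 37.5606) (55.2873, 27.2558) (52.2073, 0) (94, 0) (94, 32.7762)]  |A|=1327.9763
6. ⊥bis P3·P5 via (51.955,20.265): [(82.6265, 37.5606) (55.2873, 27.2558) (53.6592, 12.8481) (56.6113, 0) (94, 0) (94, 32.7762)]  |A|=1299.6851
7. ⊥bis P3·P6 via (50.055,28.185): [(82.6265, 37.5606) (55.2873, 27.2558) (53.6592, 12.8481) (56.6113, 0) (94, 0) (94, 32.7762)]  |A|=1299.6851
8. ⊥bis P3·P7 via (60.83,25.15): [(82.6265, 37.5606) (60.8069, 29.3363) (60.9687, 0) (94, 0) (94, 32.7762)]  |A|=1127.4457
9. ⊥bis P3·P8 via (53.825,34.59): [(82.6265, 37.5606) (60.8069, 29.3363) (60.9687, 0) (94, 0) (94, 32.7762)]  |A|=1127.4457
10. canonical 5-gon: [(82.6265, 37.5606) (60.8069, 29.3363) (60.9687, 0) (94, 0) (94, 32.7762)]
11. shoelace: 1127.4457

Area of P3's cell: 1127.4457 (5 vertices)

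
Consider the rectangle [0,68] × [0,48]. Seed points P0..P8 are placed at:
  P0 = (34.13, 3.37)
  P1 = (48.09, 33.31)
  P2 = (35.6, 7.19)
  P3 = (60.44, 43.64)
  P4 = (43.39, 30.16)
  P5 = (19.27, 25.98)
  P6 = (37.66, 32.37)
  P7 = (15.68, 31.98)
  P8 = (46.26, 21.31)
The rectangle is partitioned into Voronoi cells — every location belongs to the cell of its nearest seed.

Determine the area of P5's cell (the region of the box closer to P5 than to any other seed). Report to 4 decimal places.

Area of P5's cell: 584.9371

1. box [0,68]×[0,48]: [(0, 0) (68, 0) (68, 48) (0, 48)]
2. ⊥bis P5·P0 via (26.7,14.675): [(0, 0) (4.3715, 0) (68, 41.8187) (68, 48) (0, 48)]  |A|=1933.5706
3. ⊥bis P5·P1 via (33.68,29.645): [(0, 0) (4.3715, 0) (35.9425, 20.7494) (29.0116, 48) (0, 48)]  |A|=1303.2639
4. ⊥bis P5·P2 via (27.435,16.585): [(0, 0) (4.3715, 0) (20.6993, 10.7312) (35.2698, 23.3941) (29.0116, 48) (0, 48)]  |A|=1279.7382
5. ⊥bis P5·P3 via (39.855,34.81): [(0, 0) (4.3715, 0) (20.6993, 10.7312) (35.2698, 23.3941) (29.0116, 48) (0, 48)]  |A|=1279.7382
6. ⊥bis P5·P4 via (31.33,28.07): [(0, 0) (4.3715, 0) (20.6993, 10.7312) (32.55, 21.0303) (27.8761, 48) (0, 48)]  |A|=1223.5672
7. ⊥bis P5·P6 via (28.465,29.175): [(0, 0) (4.3715, 0) (20.6993, 10.7312) (31.5861, 20.1926) (21.9238, 48) (0, 48)]  |A|=1125.8535
8. ⊥bis P5·P7 via (17.475,28.98): [(0, 18.5241) (0, 0) (4.3715, 0) (20.6993, 10.7312) (31.5861, 20.1926) (26.6295, 34.4574)]  |A|=584.9371
9. ⊥bis P5·P8 via (32.765,23.645): [(0, 18.5241) (0, 0) (4.3715, 0) (20.6993, 10.7312) (31.5861, 20.1926) (26.6295, 34.4574)]  |A|=584.9371
10. canonical 6-gon: [(0, 18.5241) (0, 0) (4.3715, 0) (20.6993, 10.7312) (31.5861, 20.1926) (26.6295, 34.4574)]
11. shoelace: 584.9371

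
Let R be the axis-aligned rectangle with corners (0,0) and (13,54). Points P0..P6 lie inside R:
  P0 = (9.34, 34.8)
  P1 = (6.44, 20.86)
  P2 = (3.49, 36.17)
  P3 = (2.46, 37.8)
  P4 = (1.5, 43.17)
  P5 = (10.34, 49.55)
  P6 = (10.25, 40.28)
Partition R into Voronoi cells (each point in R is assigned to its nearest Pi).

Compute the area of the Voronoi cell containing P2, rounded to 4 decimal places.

Area of P2's cell: 52.9817

1. box [0,13]×[0,54]: [(0, 0) (13, 0) (13, 54) (0, 54)]
2. ⊥bis P2·P0 via (6.415,35.485): [(0, 8.0925) (10.751, 54) (0, 54)]  |A|=246.7757
3. ⊥bis P2·P1 via (4.965,28.515): [(0, 27.5583) (4.7741, 28.4782) (10.751, 54) (0, 54)]  |A|=200.3098
4. ⊥bis P2·P3 via (2.975,36.985): [(0, 35.1051) (0, 27.5583) (4.7741, 28.4782) (7.4248, 39.7968)]  |A|=53.8154
5. ⊥bis P2·P4 via (2.495,39.67): [(0, 35.1051) (0, 27.5583) (4.7741, 28.4782) (7.4248, 39.7968)]  |A|=53.8154
6. ⊥bis P2·P5 via (6.915,42.86): [(0, 35.1051) (0, 27.5583) (4.7741, 28.4782) (7.4248, 39.7968)]  |A|=53.8154
7. ⊥bis P2·P6 via (6.87,38.225): [(6.3336, 39.1073) (0, 35.1051) (0, 27.5583) (4.7741, 28.4782) (7.0048, 38.0033)]  |A|=52.9817
8. canonical 5-gon: [(6.3336, 39.1073) (0, 35.1051) (0, 27.5583) (4.7741, 28.4782) (7.0048, 38.0033)]
9. shoelace: 52.9817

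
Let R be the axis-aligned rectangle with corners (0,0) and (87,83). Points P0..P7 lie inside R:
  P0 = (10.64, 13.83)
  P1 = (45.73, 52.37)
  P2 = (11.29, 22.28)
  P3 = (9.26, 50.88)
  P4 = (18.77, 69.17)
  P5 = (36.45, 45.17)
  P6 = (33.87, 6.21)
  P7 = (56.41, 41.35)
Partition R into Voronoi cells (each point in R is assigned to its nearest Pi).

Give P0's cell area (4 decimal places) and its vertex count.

Area of P0's cell: 393.2852 (4 vertices)

1. box [0,87]×[0,83]: [(0, 0) (87, 0) (87, 83) (0, 83)]
2. ⊥bis P0·P1 via (28.185,33.1): [(0, 58.762) (0, 0) (64.5393, 0)]  |A|=1896.229
3. ⊥bis P0·P2 via (10.965,18.055): [(47.8232, 15.2198) (0, 18.8985) (0, 0) (64.5393, 0)]  |A|=943.029
4. ⊥bis P0·P3 via (9.95,32.355): [(47.8232, 15.2198) (0, 18.8985) (0, 0) (64.5393, 0)]  |A|=943.029
5. ⊥bis P0·P4 via (14.705,41.5): [(47.8232, 15.2198) (0, 18.8985) (0, 0) (64.5393, 0)]  |A|=943.029
6. ⊥bis P0·P5 via (23.545,29.5): [(40.1701, 15.8085) (0, 18.8985) (0, 0) (59.3656, 0)]  |A|=848.8156
7. ⊥bis P0·P6 via (22.255,10.02): [(24.5479, 17.0102) (0, 18.8985) (0, 0) (18.9682, 0)]  |A|=393.2852
8. ⊥bis P0·P7 via (33.525,27.59): [(24.5479, 17.0102) (0, 18.8985) (0, 0) (18.9682, 0)]  |A|=393.2852
9. canonical 4-gon: [(24.5479, 17.0102) (0, 18.8985) (0, 0) (18.9682, 0)]
10. shoelace: 393.2852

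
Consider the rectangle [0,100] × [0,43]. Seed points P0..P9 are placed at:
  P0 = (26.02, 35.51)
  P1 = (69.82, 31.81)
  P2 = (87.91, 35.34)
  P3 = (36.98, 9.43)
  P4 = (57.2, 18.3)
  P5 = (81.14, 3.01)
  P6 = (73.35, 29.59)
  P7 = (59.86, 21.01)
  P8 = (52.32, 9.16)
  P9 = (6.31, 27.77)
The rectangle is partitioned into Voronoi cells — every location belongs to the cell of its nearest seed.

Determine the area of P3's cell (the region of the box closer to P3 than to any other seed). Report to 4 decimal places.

1. box [0,100]×[0,43]: [(0, 0) (100, 0) (100, 43) (0, 43)]
2. ⊥bis P3·P0 via (31.5,22.47): [(0, 9.2323) (0, 0) (100, 0) (100, 43) (80.3524, 43)]  |A|=2943.3408
3. ⊥bis P3·P1 via (53.4,20.62): [(47.5443, 29.2125) (0, 9.2323) (0, 0) (67.4522, 0)]  |A|=1204.6967
4. ⊥bis P3·P2 via (62.445,22.385): [(47.5443, 29.2125) (0, 9.2323) (0, 0) (67.4522, 0)]  |A|=1204.6967
5. ⊥bis P3·P4 via (47.09,13.865): [(41.4761, 26.6624) (0, 9.2323) (0, 0) (53.1722, 0)]  |A|=900.3091
6. ⊥bis P3·P5 via (59.06,6.22): [(41.4761, 26.6624) (0, 9.2323) (0, 0) (53.1722, 0)]  |A|=900.3091
7. ⊥bis P3·P6 via (55.165,19.51): [(41.4761, 26.6624) (0, 9.2323) (0, 0) (53.1722, 0)]  |A|=900.3091
8. ⊥bis P3·P7 via (48.42,15.22): [(41.4761, 26.6624) (0, 9.2323) (0, 0) (53.1722, 0)]  |A|=900.3091
9. ⊥bis P3·P8 via (44.65,9.295): [(44.8215, 19.0364) (41.4761, 26.6624) (0, 9.2323) (0, 0) (44.4864, 0)]  |A|=817.6359
10. ⊥bis P3·P9 via (21.645,18.6): [(44.8215, 19.0364) (41.4761, 26.6624) (21.4281, 18.2373) (10.5226, 0) (44.4864, 0)]  |A|=622.7685
11. canonical 5-gon: [(44.8215, 19.0364) (41.4761, 26.6624) (21.4281, 18.2373) (10.5226, 0) (44.4864, 0)]
12. shoelace: 622.7685

Area of P3's cell: 622.7685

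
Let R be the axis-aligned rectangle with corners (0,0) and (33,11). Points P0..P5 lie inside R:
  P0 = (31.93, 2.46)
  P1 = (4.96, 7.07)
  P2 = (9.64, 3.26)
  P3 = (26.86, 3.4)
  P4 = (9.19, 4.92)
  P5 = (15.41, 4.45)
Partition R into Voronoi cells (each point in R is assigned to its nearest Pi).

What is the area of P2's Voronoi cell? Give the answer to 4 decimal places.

Area of P2's cell: 32.9337

1. box [0,33]×[0,11]: [(0, 0) (33, 0) (33, 11) (0, 11)]
2. ⊥bis P2·P0 via (20.785,2.86): [(0, 0) (20.6824, 0) (21.0771, 11) (0, 11)]  |A|=229.6773
3. ⊥bis P2·P1 via (7.3,5.165): [(3.0952, 0) (20.6824, 0) (21.0771, 11) (12.0503, 11)]  |A|=146.3773
4. ⊥bis P2·P3 via (18.25,3.33): [(3.0952, 0) (18.2771, 0) (18.1876, 11) (12.0503, 11)]  |A|=117.256
5. ⊥bis P2·P4 via (9.415,4.09): [(5.5781, 3.0499) (3.0952, 0) (18.2771, 0) (18.2244, 6.4781)]  |A|=64.2038
6. ⊥bis P2·P5 via (12.525,3.855): [(12.3144, 4.876) (5.5781, 3.0499) (3.0952, 0) (13.3201, 0)]  |A|=32.9337
7. canonical 4-gon: [(12.3144, 4.876) (5.5781, 3.0499) (3.0952, 0) (13.3201, 0)]
8. shoelace: 32.9337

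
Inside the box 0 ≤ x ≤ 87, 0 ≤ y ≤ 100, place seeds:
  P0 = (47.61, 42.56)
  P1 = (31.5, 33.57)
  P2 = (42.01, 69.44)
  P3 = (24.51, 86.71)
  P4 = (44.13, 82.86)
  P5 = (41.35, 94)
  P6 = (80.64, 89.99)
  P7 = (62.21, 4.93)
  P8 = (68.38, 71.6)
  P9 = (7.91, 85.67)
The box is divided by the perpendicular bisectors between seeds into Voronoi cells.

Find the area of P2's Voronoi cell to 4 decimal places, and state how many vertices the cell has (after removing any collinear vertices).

1. box [0,87]×[0,100]: [(0, 0) (87, 0) (87, 100) (0, 100)]
2. ⊥bis P2·P0 via (44.81,56): [(0, 46.6646) (87, 64.7896) (87, 100) (0, 100)]  |A|=3851.7437
3. ⊥bis P2·P1 via (36.755,51.505): [(0, 62.2743) (31.1363, 53.1513) (87, 64.7896) (87, 100) (0, 100)]  |A|=3608.7295
4. ⊥bis P2·P3 via (33.26,78.075): [(13.7043, 58.2589) (31.1363, 53.1513) (87, 64.7896) (87, 100) (54.8968, 100)]  |A|=2204.4994
5. ⊥bis P2·P4 via (43.07,76.15): [(32.9396, 77.7503) (13.7043, 58.2589) (31.1363, 53.1513) (87, 64.7896) (87, 69.2102)]  |A|=1015.1036
6. ⊥bis P2·P5 via (41.68,81.72): [(32.9396, 77.7503) (13.7043, 58.2589) (31.1363, 53.1513) (87, 64.7896) (87, 69.2102)]  |A|=1015.1036
7. ⊥bis P2·P6 via (61.325,79.715): [(65.0703, 72.6745) (32.9396, 77.7503) (13.7043, 58.2589) (31.1363, 53.1513) (71.0343, 61.4634)]  |A|=867.2163
8. ⊥bis P2·P7 via (52.11,37.185): [(65.0703, 72.6745) (32.9396, 77.7503) (13.7043, 58.2589) (31.1363, 53.1513) (71.0343, 61.4634)]  |A|=867.2163
9. ⊥bis P2·P8 via (55.195,70.52): [(54.8867, 74.2833) (32.9396, 77.7503) (13.7043, 58.2589) (31.1363, 53.1513) (56.1902, 58.3709)]  |A|=694.8103
10. ⊥bis P2·P9 via (24.96,77.555): [(54.8867, 74.2833) (32.9396, 77.7503) (17.7059, 62.3137) (15.5224, 57.7262) (31.1363, 53.1513) (56.1902, 58.3709)]  |A|=690.0585
11. canonical 6-gon: [(54.8867, 74.2833) (32.9396, 77.7503) (17.7059, 62.3137) (15.5224, 57.7262) (31.1363, 53.1513) (56.1902, 58.3709)]
12. shoelace: 690.0585

Area of P2's cell: 690.0585 (6 vertices)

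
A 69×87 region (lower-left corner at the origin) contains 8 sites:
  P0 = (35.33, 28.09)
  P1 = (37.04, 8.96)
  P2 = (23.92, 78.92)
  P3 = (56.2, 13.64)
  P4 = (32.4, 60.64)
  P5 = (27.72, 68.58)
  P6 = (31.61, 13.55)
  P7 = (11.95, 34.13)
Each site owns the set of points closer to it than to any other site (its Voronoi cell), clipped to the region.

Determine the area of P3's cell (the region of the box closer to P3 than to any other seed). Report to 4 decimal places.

Area of P3's cell: 839.0700

1. box [0,69]×[0,87]: [(0, 0) (69, 0) (69, 87) (0, 87)]
2. ⊥bis P3·P0 via (45.765,20.865): [(31.3185, 0) (69, 0) (69, 54.4231)]  |A|=1025.3729
3. ⊥bis P3·P1 via (46.62,11.3): [(44.67, 19.2835) (49.3801, 0) (69, 0) (69, 54.4231)]  |A|=851.2273
4. ⊥bis P3·P2 via (40.06,46.28): [(44.67, 19.2835) (49.3801, 0) (69, 0) (69, 54.4231)]  |A|=851.2273
5. ⊥bis P3·P4 via (44.3,37.14): [(63.9084, 47.0694) (44.67, 19.2835) (49.3801, 0) (69, 0) (69, 49.6477)]  |A|=839.07
6. ⊥bis P3·P5 via (41.96,41.11): [(63.9084, 47.0694) (44.67, 19.2835) (49.3801, 0) (69, 0) (69, 49.6477)]  |A|=839.07
7. ⊥bis P3·P6 via (43.905,13.595): [(63.9084, 47.0694) (44.67, 19.2835) (49.3801, 0) (69, 0) (69, 49.6477)]  |A|=839.07
8. ⊥bis P3·P7 via (34.075,23.885): [(63.9084, 47.0694) (44.67, 19.2835) (49.3801, 0) (69, 0) (69, 49.6477)]  |A|=839.07
9. canonical 5-gon: [(63.9084, 47.0694) (44.67, 19.2835) (49.3801, 0) (69, 0) (69, 49.6477)]
10. shoelace: 839.07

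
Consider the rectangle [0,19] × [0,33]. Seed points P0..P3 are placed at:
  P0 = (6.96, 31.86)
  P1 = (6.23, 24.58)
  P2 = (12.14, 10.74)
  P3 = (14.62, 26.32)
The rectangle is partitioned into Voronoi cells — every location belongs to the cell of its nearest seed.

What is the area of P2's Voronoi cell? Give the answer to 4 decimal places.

1. box [0,19]×[0,33]: [(0, 0) (19, 0) (19, 33) (0, 33)]
2. ⊥bis P2·P0 via (9.55,21.3): [(0, 18.9577) (0, 0) (19, 0) (19, 23.6178)]  |A|=404.467
3. ⊥bis P2·P1 via (9.185,17.66): [(0, 13.7378) (0, 0) (19, 0) (19, 21.8512)]  |A|=338.0957
4. ⊥bis P2·P3 via (13.38,18.53): [(11.8083, 18.7802) (0, 13.7378) (0, 0) (19, 0) (19, 17.6354)]  |A|=322.9362
5. canonical 5-gon: [(11.8083, 18.7802) (0, 13.7378) (0, 0) (19, 0) (19, 17.6354)]
6. shoelace: 322.9362

Area of P2's cell: 322.9362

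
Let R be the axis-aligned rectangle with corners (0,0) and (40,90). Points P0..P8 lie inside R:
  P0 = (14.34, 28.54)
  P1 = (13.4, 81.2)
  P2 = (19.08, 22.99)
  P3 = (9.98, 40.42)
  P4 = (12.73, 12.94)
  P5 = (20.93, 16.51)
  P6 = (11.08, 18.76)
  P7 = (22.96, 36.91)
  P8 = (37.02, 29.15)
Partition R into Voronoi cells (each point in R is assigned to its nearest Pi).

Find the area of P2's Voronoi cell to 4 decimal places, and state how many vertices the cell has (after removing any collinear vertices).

1. box [0,40]×[0,90]: [(0, 0) (40, 0) (40, 90) (0, 90)]
2. ⊥bis P2·P0 via (16.71,25.765): [(0, 11.4938) (0, 0) (40, 0) (40, 45.6559)]  |A|=1142.9935
3. ⊥bis P2·P1 via (16.24,52.095): [(0, 11.4938) (0, 0) (40, 0) (40, 45.6559)]  |A|=1142.9935
4. ⊥bis P2·P3 via (14.53,31.705): [(38.0319, 43.9751) (0, 11.4938) (0, 0) (40, 0) (40, 45.0026)]  |A|=1142.3506
5. ⊥bis P2·P4 via (15.905,17.965): [(38.0319, 43.9751) (11.1183, 20.9894) (40, 2.7408) (40, 45.0026)]  |A|=619.0873
6. ⊥bis P2·P5 via (20.005,19.75): [(38.0319, 43.9751) (11.1183, 20.9894) (15.2352, 18.3882) (40, 25.4584) (40, 45.0026)]  |A|=337.7877
7. ⊥bis P2·P6 via (15.08,20.875): [(38.0319, 43.9751) (13.8059, 23.2847) (16.2428, 18.6759) (40, 25.4584) (40, 45.0026)]  |A|=326.8952
8. ⊥bis P2·P7 via (21.02,29.95): [(21.4649, 29.826) (13.8059, 23.2847) (16.2428, 18.6759) (38.5842, 25.0542)]  |A|=133.5196
9. ⊥bis P2·P8 via (28.05,26.07): [(27.3208, 28.1937) (21.4649, 29.826) (13.8059, 23.2847) (16.2428, 18.6759) (29.3081, 22.406)]  |A|=104.0442
10. canonical 5-gon: [(27.3208, 28.1937) (21.4649, 29.826) (13.8059, 23.2847) (16.2428, 18.6759) (29.3081, 22.406)]
11. shoelace: 104.0442

Area of P2's cell: 104.0442 (5 vertices)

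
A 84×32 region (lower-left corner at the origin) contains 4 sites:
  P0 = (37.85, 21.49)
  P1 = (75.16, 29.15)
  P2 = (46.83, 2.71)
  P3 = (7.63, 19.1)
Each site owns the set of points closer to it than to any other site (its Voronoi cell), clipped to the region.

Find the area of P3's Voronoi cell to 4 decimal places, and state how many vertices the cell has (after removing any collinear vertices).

Area of P3's cell: 735.7297 (5 vertices)

1. box [0,84]×[0,32]: [(0, 0) (84, 0) (84, 32) (0, 32)]
2. ⊥bis P3·P0 via (22.74,20.295): [(0, 0) (24.3451, 0) (21.8143, 32) (0, 32)]  |A|=738.5497
3. ⊥bis P3·P1 via (41.395,24.125): [(0, 0) (24.3451, 0) (21.8143, 32) (0, 32)]  |A|=738.5497
4. ⊥bis P3·P2 via (27.23,10.905): [(0, 0) (22.6705, 0) (24.0787, 3.368) (21.8143, 32) (0, 32)]  |A|=735.7297
5. canonical 5-gon: [(0, 0) (22.6705, 0) (24.0787, 3.368) (21.8143, 32) (0, 32)]
6. shoelace: 735.7297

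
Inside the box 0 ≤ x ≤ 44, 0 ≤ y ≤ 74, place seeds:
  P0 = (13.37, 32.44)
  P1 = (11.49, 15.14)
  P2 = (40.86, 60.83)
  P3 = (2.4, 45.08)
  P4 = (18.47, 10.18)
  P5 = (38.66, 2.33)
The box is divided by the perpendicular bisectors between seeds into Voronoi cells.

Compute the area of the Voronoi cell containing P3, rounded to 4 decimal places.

Area of P3's cell: 617.3285

1. box [0,44]×[0,74]: [(0, 0) (44, 0) (44, 74) (0, 74)]
2. ⊥bis P3·P0 via (7.885,38.76): [(0, 31.9168) (44, 70.1035) (44, 74) (0, 74)]  |A|=1011.5546
3. ⊥bis P3·P1 via (6.945,30.11): [(0, 31.9168) (44, 70.1035) (44, 74) (0, 74)]  |A|=1011.5546
4. ⊥bis P3·P2 via (21.63,52.955): [(0, 31.9168) (22.3146, 51.2832) (13.0117, 74) (0, 74)]  |A|=617.3285
5. ⊥bis P3·P4 via (10.435,27.63): [(0, 31.9168) (22.3146, 51.2832) (13.0117, 74) (0, 74)]  |A|=617.3285
6. ⊥bis P3·P5 via (20.53,23.705): [(0, 31.9168) (22.3146, 51.2832) (13.0117, 74) (0, 74)]  |A|=617.3285
7. canonical 4-gon: [(0, 31.9168) (22.3146, 51.2832) (13.0117, 74) (0, 74)]
8. shoelace: 617.3285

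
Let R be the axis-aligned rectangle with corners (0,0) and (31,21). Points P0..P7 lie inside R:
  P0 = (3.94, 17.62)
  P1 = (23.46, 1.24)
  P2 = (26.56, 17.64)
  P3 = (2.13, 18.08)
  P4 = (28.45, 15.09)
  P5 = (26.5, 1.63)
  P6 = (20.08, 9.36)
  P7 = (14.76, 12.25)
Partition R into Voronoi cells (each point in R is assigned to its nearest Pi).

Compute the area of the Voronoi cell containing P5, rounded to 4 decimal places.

Area of P5's cell: 49.7731

1. box [0,31]×[0,21]: [(0, 0) (31, 0) (31, 21) (0, 21)]
2. ⊥bis P5·P0 via (15.22,9.625): [(8.398, 0) (31, 0) (31, 21) (23.2823, 21)]  |A|=318.3562
3. ⊥bis P5·P1 via (24.98,1.435): [(22.5945, 20.0296) (25.1641, 0) (31, 0) (31, 21) (23.2823, 21)]  |A|=150.4477
4. ⊥bis P5·P2 via (26.53,9.635): [(23.9268, 9.6448) (25.1641, 0) (31, 0) (31, 9.6182)]  |A|=62.159
5. ⊥bis P5·P3 via (14.315,9.855): [(23.9268, 9.6448) (25.1641, 0) (31, 0) (31, 9.6182)]  |A|=62.159
6. ⊥bis P5·P4 via (27.475,8.36): [(24.0275, 8.8594) (25.1641, 0) (31, 0) (31, 7.8493)]  |A|=53.2161
7. ⊥bis P5·P6 via (23.29,5.495): [(26.8488, 8.4507) (24.3466, 6.3725) (25.1641, 0) (31, 0) (31, 7.8493)]  |A|=49.7731
8. ⊥bis P5·P7 via (20.63,6.94): [(26.8488, 8.4507) (24.3466, 6.3725) (25.1641, 0) (31, 0) (31, 7.8493)]  |A|=49.7731
9. canonical 5-gon: [(26.8488, 8.4507) (24.3466, 6.3725) (25.1641, 0) (31, 0) (31, 7.8493)]
10. shoelace: 49.7731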